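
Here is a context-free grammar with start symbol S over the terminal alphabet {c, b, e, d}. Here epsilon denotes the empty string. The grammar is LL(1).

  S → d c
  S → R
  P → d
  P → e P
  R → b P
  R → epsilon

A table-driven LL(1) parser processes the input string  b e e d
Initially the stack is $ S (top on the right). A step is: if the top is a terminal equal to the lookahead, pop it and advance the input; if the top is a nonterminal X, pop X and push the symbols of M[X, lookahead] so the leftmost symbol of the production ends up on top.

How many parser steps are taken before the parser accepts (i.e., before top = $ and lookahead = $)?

     Stack  Input      Action
  1  $ S    b e e d $  expand S → R
  2  $ R    b e e d $  expand R → b P
  3  $ P b  b e e d $  match b
  4  $ P    e e d $    expand P → e P
  5  $ P e  e e d $    match e
  6  $ P    e d $      expand P → e P
  7  $ P e  e d $      match e
  8  $ P    d $        expand P → d
  9  $ d    d $        match d
Accept reached after 9 steps.

9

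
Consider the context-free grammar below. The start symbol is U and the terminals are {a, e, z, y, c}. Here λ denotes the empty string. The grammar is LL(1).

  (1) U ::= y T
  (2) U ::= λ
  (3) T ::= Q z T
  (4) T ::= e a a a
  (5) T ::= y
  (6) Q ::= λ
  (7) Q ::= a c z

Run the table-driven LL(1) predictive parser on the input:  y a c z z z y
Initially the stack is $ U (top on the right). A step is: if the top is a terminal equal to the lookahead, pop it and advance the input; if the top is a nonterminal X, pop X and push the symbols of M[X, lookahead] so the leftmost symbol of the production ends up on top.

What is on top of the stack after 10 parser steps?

z

step 1: stack=$ U  input=y a c z z z y $  — expand U ::= y T
step 2: stack=$ T y  input=y a c z z z y $  — match y
step 3: stack=$ T  input=a c z z z y $  — expand T ::= Q z T
step 4: stack=$ T z Q  input=a c z z z y $  — expand Q ::= a c z
step 5: stack=$ T z z c a  input=a c z z z y $  — match a
step 6: stack=$ T z z c  input=c z z z y $  — match c
step 7: stack=$ T z z  input=z z z y $  — match z
step 8: stack=$ T z  input=z z y $  — match z
step 9: stack=$ T  input=z y $  — expand T ::= Q z T
step 10: stack=$ T z Q  input=z y $  — expand Q ::= λ
Stack after step 10: $ T z (top = z).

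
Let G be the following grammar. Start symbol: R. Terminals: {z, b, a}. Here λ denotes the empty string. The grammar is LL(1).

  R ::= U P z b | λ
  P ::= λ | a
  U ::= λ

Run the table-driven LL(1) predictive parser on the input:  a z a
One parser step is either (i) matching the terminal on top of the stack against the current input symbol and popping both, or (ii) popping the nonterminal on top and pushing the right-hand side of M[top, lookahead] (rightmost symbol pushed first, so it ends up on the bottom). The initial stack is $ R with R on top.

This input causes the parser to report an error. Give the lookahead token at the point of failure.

     Stack      Input    Action
  1  $ R        a z a $  expand R ::= U P z b
  2  $ b z P U  a z a $  expand U ::= λ
  3  $ b z P    a z a $  expand P ::= a
  4  $ b z a    a z a $  match a
  5  $ b z      z a $    match z
  6  $ b        a $      error: top is terminal b but lookahead is a

a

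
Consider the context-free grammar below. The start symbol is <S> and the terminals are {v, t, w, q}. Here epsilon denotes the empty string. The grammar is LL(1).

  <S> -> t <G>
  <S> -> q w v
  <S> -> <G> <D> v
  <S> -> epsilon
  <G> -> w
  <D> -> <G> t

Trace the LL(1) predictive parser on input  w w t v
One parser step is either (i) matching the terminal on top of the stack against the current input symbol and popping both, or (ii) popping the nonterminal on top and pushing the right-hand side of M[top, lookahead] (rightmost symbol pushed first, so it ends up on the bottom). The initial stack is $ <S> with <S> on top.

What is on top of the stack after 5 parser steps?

     Stack        Input      Action
  1  $ <S>        w w t v $  expand <S> -> <G> <D> v
  2  $ v <D> <G>  w w t v $  expand <G> -> w
  3  $ v <D> w    w w t v $  match w
  4  $ v <D>      w t v $    expand <D> -> <G> t
  5  $ v t <G>    w t v $    expand <G> -> w
Stack after step 5: $ v t w (top = w).

w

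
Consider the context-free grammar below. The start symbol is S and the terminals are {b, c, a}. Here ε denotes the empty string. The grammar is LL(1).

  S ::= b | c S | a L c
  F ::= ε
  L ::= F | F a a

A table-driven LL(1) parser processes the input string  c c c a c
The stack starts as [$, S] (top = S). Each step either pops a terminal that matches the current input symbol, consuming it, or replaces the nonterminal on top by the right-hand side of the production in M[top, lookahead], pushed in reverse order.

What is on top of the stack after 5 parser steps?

c

step 1: stack=$ S  input=c c c a c $  — expand S ::= c S
step 2: stack=$ S c  input=c c c a c $  — match c
step 3: stack=$ S  input=c c a c $  — expand S ::= c S
step 4: stack=$ S c  input=c c a c $  — match c
step 5: stack=$ S  input=c a c $  — expand S ::= c S
Stack after step 5: $ S c (top = c).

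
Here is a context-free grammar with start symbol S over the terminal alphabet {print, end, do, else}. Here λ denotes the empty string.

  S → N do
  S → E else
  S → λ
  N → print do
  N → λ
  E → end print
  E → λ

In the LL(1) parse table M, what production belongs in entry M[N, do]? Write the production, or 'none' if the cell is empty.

N → λ

FIRST(N): from N→print do we get {print}; from N→λ we get {λ}. So FIRST(N) = {λ, print}.
FIRST(E): from E→end print we get {end}; from E→λ we get {λ}. So FIRST(E) = {λ, end}.
FIRST(S): from S→N do we get {do, print}; from S→E else we get {else, end}; from S→λ we get {λ}. So FIRST(S) = {λ, do, else, end, print}.
FOLLOW(S) includes $ since S is the start symbol.
FOLLOW(N): in S→N do, N is followed by do with FIRST {do}. Thus FOLLOW(N) = {do}.
For N → print do: FIRST(print do) = {print}, so it goes in M[N, t] for t ∈ {print}.
For N → λ: FIRST(λ) = {λ}, so it goes in M[N, t] for t ∈ {}; since λ ∈ FIRST, also for every t ∈ FOLLOW(N) = {do}.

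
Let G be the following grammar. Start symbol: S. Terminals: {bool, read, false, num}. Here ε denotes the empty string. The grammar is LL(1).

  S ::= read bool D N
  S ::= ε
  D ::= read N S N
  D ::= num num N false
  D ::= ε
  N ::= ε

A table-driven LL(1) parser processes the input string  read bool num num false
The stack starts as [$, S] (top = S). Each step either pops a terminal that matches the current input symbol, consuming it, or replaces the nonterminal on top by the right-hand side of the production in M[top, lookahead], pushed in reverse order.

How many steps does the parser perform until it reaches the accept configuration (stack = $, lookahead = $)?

9

step 1: stack=$ S  input=read bool num num false $  — expand S ::= read bool D N
step 2: stack=$ N D bool read  input=read bool num num false $  — match read
step 3: stack=$ N D bool  input=bool num num false $  — match bool
step 4: stack=$ N D  input=num num false $  — expand D ::= num num N false
step 5: stack=$ N false N num num  input=num num false $  — match num
step 6: stack=$ N false N num  input=num false $  — match num
step 7: stack=$ N false N  input=false $  — expand N ::= ε
step 8: stack=$ N false  input=false $  — match false
step 9: stack=$ N  input=$  — expand N ::= ε
Accept reached after 9 steps.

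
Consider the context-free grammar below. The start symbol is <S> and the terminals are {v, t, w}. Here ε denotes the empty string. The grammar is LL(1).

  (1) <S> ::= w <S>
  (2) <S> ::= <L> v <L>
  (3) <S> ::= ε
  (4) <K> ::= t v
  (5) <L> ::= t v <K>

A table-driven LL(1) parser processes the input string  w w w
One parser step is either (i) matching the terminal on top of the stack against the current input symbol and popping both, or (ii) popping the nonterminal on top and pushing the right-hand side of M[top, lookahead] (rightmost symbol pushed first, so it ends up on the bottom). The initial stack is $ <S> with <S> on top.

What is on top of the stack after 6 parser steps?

     Stack    Input    Action
  1  $ <S>    w w w $  expand <S> ::= w <S>
  2  $ <S> w  w w w $  match w
  3  $ <S>    w w $    expand <S> ::= w <S>
  4  $ <S> w  w w $    match w
  5  $ <S>    w $      expand <S> ::= w <S>
  6  $ <S> w  w $      match w
Stack after step 6: $ <S> (top = <S>).

<S>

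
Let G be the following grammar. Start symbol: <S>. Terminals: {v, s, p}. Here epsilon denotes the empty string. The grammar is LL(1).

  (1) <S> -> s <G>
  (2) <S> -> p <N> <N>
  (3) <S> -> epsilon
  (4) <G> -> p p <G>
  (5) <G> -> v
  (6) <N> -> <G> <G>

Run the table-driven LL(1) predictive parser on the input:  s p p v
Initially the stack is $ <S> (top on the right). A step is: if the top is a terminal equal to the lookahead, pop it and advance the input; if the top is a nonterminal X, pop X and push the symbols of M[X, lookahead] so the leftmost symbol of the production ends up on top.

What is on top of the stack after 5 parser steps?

<G>

     Stack      Input      Action
  1  $ <S>      s p p v $  expand <S> -> s <G>
  2  $ <G> s    s p p v $  match s
  3  $ <G>      p p v $    expand <G> -> p p <G>
  4  $ <G> p p  p p v $    match p
  5  $ <G> p    p v $      match p
Stack after step 5: $ <G> (top = <G>).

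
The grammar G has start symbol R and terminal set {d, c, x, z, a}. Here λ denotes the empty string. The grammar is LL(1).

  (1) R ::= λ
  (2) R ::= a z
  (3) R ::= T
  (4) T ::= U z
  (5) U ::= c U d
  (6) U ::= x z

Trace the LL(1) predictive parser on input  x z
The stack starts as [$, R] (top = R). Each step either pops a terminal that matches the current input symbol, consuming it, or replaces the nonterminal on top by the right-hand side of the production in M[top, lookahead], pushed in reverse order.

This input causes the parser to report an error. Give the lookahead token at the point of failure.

step 1: stack=$ R  input=x z $  — expand R ::= T
step 2: stack=$ T  input=x z $  — expand T ::= U z
step 3: stack=$ z U  input=x z $  — expand U ::= x z
step 4: stack=$ z z x  input=x z $  — match x
step 5: stack=$ z z  input=z $  — match z
step 6: stack=$ z  input=$  — error: top is terminal z but lookahead is $

$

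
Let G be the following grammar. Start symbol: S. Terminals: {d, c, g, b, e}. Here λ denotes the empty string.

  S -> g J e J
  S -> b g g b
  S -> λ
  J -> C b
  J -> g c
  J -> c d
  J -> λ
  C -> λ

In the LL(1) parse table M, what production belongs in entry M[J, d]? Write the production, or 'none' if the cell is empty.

none

FIRST(S): from S->g J e J we get {g}; from S->b g g b we get {b}; from S->λ we get {λ}. So FIRST(S) = {λ, b, g}.
FIRST(C): from C->λ we get {λ}. So FIRST(C) = {λ}.
FIRST(J): from J->C b we get {b}; from J->g c we get {g}; from J->c d we get {c}; from J->λ we get {λ}. So FIRST(J) = {λ, b, c, g}.
FOLLOW(S) includes $ since S is the start symbol.
FOLLOW(S): S appears on no right-hand side. Thus FOLLOW(S) = {$}.
FOLLOW(J): in S->g J e J (occurrence 1), J is followed by e J with FIRST {e}; in S->g J e J (occurrence 2), the suffix after J is empty, so FOLLOW(J) ⊇ FOLLOW(S) = {$}. Thus FOLLOW(J) = {$, e}.
For J -> C b: FIRST(C b) = {b}, so it goes in M[J, t] for t ∈ {b}.
For J -> g c: FIRST(g c) = {g}, so it goes in M[J, t] for t ∈ {g}.
For J -> c d: FIRST(c d) = {c}, so it goes in M[J, t] for t ∈ {c}.
For J -> λ: FIRST(λ) = {λ}, so it goes in M[J, t] for t ∈ {}; since λ ∈ FIRST, also for every t ∈ FOLLOW(J) = {$, e}.
None of these place a production in M[J, d].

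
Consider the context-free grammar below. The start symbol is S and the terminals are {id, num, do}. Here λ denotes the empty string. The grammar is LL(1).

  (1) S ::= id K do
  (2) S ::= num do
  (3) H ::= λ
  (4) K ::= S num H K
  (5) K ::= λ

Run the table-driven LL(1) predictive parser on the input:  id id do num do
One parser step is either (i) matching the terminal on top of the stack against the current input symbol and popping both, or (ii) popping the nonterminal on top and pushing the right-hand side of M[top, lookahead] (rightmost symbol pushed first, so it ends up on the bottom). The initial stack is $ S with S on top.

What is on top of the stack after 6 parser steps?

do

step 1: stack=$ S  input=id id do num do $  — expand S ::= id K do
step 2: stack=$ do K id  input=id id do num do $  — match id
step 3: stack=$ do K  input=id do num do $  — expand K ::= S num H K
step 4: stack=$ do K H num S  input=id do num do $  — expand S ::= id K do
step 5: stack=$ do K H num do K id  input=id do num do $  — match id
step 6: stack=$ do K H num do K  input=do num do $  — expand K ::= λ
Stack after step 6: $ do K H num do (top = do).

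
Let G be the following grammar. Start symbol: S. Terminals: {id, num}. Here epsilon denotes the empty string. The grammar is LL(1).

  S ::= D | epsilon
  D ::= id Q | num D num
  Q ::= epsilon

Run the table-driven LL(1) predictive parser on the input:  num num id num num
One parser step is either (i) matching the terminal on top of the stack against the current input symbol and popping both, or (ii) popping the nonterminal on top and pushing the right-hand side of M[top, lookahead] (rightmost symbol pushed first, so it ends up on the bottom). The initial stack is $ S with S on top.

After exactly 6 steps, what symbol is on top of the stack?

     Stack            Input                 Action
  1  $ S              num num id num num $  expand S ::= D
  2  $ D              num num id num num $  expand D ::= num D num
  3  $ num D num      num num id num num $  match num
  4  $ num D          num id num num $      expand D ::= num D num
  5  $ num num D num  num id num num $      match num
  6  $ num num D      id num num $          expand D ::= id Q
Stack after step 6: $ num num Q id (top = id).

id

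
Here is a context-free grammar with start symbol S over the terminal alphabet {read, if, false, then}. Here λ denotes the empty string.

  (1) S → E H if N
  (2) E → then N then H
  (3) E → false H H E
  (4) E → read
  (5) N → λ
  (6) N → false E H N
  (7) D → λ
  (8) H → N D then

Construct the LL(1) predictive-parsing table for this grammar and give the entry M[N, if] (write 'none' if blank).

FIRST(E): from E→then N then H we get {then}; from E→false H H E we get {false}; from E→read we get {read}. So FIRST(E) = {false, read, then}.
FIRST(N): from N→λ we get {λ}; from N→false E H N we get {false}. So FIRST(N) = {λ, false}.
FIRST(D): from D→λ we get {λ}. So FIRST(D) = {λ}.
FIRST(S): from S→E H if N we get {false, read, then}. So FIRST(S) = {false, read, then}.
FIRST(H): from H→N D then we get {false, then}. So FIRST(H) = {false, then}.
FOLLOW(S) includes $ since S is the start symbol.
FOLLOW(S): S appears on no right-hand side. Thus FOLLOW(S) = {$}.
FOLLOW(N): in S→E H if N, the suffix after N is empty, so FOLLOW(N) ⊇ FOLLOW(S) = {$}; in E→then N then H, N is followed by then H with FIRST {then}; in N→false E H N, the suffix after N is empty (adds nothing new); in H→N D then, N is followed by D then with FIRST {then}. Thus FOLLOW(N) = {$, then}.
For N → λ: FIRST(λ) = {λ}, so it goes in M[N, t] for t ∈ {}; since λ ∈ FIRST, also for every t ∈ FOLLOW(N) = {$, then}.
For N → false E H N: FIRST(false E H N) = {false}, so it goes in M[N, t] for t ∈ {false}.
None of these place a production in M[N, if].

none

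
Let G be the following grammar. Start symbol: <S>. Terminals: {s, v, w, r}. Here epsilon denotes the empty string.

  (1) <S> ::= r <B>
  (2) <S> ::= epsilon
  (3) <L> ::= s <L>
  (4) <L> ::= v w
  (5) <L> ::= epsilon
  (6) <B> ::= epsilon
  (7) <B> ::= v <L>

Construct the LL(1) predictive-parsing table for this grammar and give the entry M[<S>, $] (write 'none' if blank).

<S> ::= epsilon

FIRST(<S>): from <S>::=r <B> we get {r}; from <S>::=epsilon we get {epsilon}. So FIRST(<S>) = {epsilon, r}.
FIRST(<L>): from <L>::=s <L> we get {s}; from <L>::=v w we get {v}; from <L>::=epsilon we get {epsilon}. So FIRST(<L>) = {epsilon, s, v}.
FIRST(<B>): from <B>::=epsilon we get {epsilon}; from <B>::=v <L> we get {v}. So FIRST(<B>) = {epsilon, v}.
FOLLOW(<S>) includes $ since <S> is the start symbol.
FOLLOW(<S>): <S> appears on no right-hand side. Thus FOLLOW(<S>) = {$}.
For <S> ::= r <B>: FIRST(r <B>) = {r}, so it goes in M[<S>, t] for t ∈ {r}.
For <S> ::= epsilon: FIRST(epsilon) = {epsilon}, so it goes in M[<S>, t] for t ∈ {}; since epsilon ∈ FIRST, also for every t ∈ FOLLOW(<S>) = {$}.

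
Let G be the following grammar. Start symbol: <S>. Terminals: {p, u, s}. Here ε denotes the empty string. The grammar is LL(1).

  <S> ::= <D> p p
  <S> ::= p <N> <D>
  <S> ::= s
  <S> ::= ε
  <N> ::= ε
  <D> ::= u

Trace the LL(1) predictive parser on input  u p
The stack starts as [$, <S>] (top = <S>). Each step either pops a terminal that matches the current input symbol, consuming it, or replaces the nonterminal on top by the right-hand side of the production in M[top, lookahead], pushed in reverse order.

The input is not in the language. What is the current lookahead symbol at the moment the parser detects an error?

     Stack      Input  Action
  1  $ <S>      u p $  expand <S> ::= <D> p p
  2  $ p p <D>  u p $  expand <D> ::= u
  3  $ p p u    u p $  match u
  4  $ p p      p $    match p
  5  $ p        $      error: top is terminal p but lookahead is $

$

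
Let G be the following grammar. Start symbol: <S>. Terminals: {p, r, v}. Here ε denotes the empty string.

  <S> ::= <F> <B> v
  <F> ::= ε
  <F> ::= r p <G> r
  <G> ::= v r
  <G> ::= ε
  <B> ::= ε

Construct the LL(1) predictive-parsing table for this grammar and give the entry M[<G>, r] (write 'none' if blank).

FIRST(<F>): from <F>::=ε we get {ε}; from <F>::=r p <G> r we get {r}. So FIRST(<F>) = {ε, r}.
FIRST(<G>): from <G>::=v r we get {v}; from <G>::=ε we get {ε}. So FIRST(<G>) = {ε, v}.
FIRST(<B>): from <B>::=ε we get {ε}. So FIRST(<B>) = {ε}.
FIRST(<S>): from <S>::=<F> <B> v we get {r, v}. So FIRST(<S>) = {r, v}.
FOLLOW(<S>) includes $ since <S> is the start symbol.
FOLLOW(<G>): in <F>::=r p <G> r, <G> is followed by r with FIRST {r}. Thus FOLLOW(<G>) = {r}.
For <G> ::= v r: FIRST(v r) = {v}, so it goes in M[<G>, t] for t ∈ {v}.
For <G> ::= ε: FIRST(ε) = {ε}, so it goes in M[<G>, t] for t ∈ {}; since ε ∈ FIRST, also for every t ∈ FOLLOW(<G>) = {r}.

<G> ::= ε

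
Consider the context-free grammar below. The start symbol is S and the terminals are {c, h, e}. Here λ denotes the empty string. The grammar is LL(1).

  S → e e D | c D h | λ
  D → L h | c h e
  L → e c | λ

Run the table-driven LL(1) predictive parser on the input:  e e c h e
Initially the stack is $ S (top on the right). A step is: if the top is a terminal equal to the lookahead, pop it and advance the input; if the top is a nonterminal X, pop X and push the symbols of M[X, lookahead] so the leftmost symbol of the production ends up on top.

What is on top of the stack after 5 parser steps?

h

     Stack    Input        Action
  1  $ S      e e c h e $  expand S → e e D
  2  $ D e e  e e c h e $  match e
  3  $ D e    e c h e $    match e
  4  $ D      c h e $      expand D → c h e
  5  $ e h c  c h e $      match c
Stack after step 5: $ e h (top = h).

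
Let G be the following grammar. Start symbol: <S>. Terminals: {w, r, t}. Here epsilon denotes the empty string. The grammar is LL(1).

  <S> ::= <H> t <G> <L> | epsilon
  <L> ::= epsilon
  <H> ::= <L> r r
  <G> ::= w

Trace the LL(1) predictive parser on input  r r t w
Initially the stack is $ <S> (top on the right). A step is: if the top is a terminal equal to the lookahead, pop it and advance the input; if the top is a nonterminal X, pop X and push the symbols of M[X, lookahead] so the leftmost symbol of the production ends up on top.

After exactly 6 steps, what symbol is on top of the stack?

     Stack                Input      Action
  1  $ <S>                r r t w $  expand <S> ::= <H> t <G> <L>
  2  $ <L> <G> t <H>      r r t w $  expand <H> ::= <L> r r
  3  $ <L> <G> t r r <L>  r r t w $  expand <L> ::= epsilon
  4  $ <L> <G> t r r      r r t w $  match r
  5  $ <L> <G> t r        r t w $    match r
  6  $ <L> <G> t          t w $      match t
Stack after step 6: $ <L> <G> (top = <G>).

<G>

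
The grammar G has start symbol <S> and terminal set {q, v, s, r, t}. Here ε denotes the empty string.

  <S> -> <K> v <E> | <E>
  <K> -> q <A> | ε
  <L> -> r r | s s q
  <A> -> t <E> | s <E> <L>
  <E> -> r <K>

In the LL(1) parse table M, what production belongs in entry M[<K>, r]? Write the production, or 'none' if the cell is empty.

<K> -> ε

FIRST(<K>) = {ε, q}
FIRST(<L>) = {r, s}
FIRST(<A>) = {s, t}
FIRST(<E>) = {r}
FIRST(<S>) = {q, r, v}  (via <K> v <E>, <E>)
FOLLOW(<S>) includes $ since <S> is the start symbol.
FOLLOW(<K>): in <S>-><K> v <E>, <K> is followed by v <E> with FIRST {v}; in <E>->r <K>, the suffix after <K> is empty, so FOLLOW(<K>) ⊇ FOLLOW(<E>) = {$, r, s, v}. Thus FOLLOW(<K>) = {$, r, s, v}.
FOLLOW(<E>): in <S>-><K> v <E>, the suffix after <E> is empty, so FOLLOW(<E>) ⊇ FOLLOW(<S>) = {$}; in <S>-><E>, the suffix after <E> is empty, so FOLLOW(<E>) ⊇ FOLLOW(<S>) = {$}; in <A>->t <E>, the suffix after <E> is empty, so FOLLOW(<E>) ⊇ FOLLOW(<A>) = {$, r, s, v}; in <A>->s <E> <L>, <E> is followed by <L> with FIRST {r, s}. Thus FOLLOW(<E>) = {$, r, s, v}.
For <K> -> q <A>: FIRST(q <A>) = {q}, so it goes in M[<K>, t] for t ∈ {q}.
For <K> -> ε: FIRST(ε) = {ε}, so it goes in M[<K>, t] for t ∈ {}; since ε ∈ FIRST, also for every t ∈ FOLLOW(<K>) = {$, r, s, v}.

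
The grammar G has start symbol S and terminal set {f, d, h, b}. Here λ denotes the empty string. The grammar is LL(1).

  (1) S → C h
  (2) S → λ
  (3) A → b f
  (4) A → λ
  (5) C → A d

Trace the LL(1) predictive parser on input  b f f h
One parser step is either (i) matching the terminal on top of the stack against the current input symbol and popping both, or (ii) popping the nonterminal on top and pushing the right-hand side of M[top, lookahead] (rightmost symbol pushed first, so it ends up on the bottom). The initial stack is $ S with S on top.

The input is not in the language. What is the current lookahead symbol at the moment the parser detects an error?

step 1: stack=$ S  input=b f f h $  — expand S → C h
step 2: stack=$ h C  input=b f f h $  — expand C → A d
step 3: stack=$ h d A  input=b f f h $  — expand A → b f
step 4: stack=$ h d f b  input=b f f h $  — match b
step 5: stack=$ h d f  input=f f h $  — match f
step 6: stack=$ h d  input=f h $  — error: top is terminal d but lookahead is f

f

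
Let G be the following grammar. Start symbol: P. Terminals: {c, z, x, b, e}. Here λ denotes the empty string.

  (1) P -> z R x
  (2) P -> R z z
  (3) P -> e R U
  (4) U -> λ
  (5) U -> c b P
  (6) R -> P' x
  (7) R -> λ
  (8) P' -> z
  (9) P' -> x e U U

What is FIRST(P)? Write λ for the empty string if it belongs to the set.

FIRST(U) = {λ, c}
FIRST(P') = {x, z}
FIRST(R) = {λ, x, z}  (via P' x)
FIRST(P) = {e, x, z}  (via R z z)

{e, x, z}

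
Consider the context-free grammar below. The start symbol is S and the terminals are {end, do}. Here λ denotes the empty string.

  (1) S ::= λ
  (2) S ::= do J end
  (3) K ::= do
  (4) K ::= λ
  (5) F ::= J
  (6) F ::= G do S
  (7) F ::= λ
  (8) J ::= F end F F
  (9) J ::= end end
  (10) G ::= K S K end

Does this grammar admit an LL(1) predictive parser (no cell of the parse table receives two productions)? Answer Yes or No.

No

FIRST(S) = {λ, do}
FIRST(K) = {λ, do}
FIRST(F) = {λ, do, end}
FIRST(J) = {do, end}
FIRST(G) = {do, end}
FOLLOW(S) = {$, do, end}
FOLLOW(K) = {do, end}
FOLLOW(F) = {do, end}
FOLLOW(J) = {do, end}
FOLLOW(G) = {do}
Cell M[F, do] receives both F ::= J and F ::= G do S and F ::= λ — the grammar is not LL(1).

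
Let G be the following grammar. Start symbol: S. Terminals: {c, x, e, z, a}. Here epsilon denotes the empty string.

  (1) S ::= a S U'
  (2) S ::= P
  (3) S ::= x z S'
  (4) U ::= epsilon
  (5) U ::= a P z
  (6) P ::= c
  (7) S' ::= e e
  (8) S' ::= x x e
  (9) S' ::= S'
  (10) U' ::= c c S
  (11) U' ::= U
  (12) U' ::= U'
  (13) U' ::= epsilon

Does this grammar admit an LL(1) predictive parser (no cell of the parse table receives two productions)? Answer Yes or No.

FIRST(S) = {a, c, x}
FIRST(U) = {epsilon, a}
FIRST(P) = {c}
FIRST(S') = {e, x}
FIRST(U') = {epsilon, a, c}
FOLLOW(S) = {$, a, c}
FOLLOW(U) = {$, a, c}
FOLLOW(P) = {$, a, c, z}
FOLLOW(S') = {$, a, c}
FOLLOW(U') = {$, a, c}
Cell M[S', e] receives both S' ::= e e and S' ::= S' — the grammar is not LL(1).

No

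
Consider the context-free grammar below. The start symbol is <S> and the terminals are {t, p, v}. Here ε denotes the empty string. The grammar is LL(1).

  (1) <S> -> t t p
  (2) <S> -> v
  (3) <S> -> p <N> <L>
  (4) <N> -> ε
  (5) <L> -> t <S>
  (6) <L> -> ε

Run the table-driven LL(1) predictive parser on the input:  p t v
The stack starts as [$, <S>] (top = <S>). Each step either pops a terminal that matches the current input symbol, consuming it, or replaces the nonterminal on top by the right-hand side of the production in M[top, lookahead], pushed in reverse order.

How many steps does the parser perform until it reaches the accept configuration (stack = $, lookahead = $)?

7

step 1: stack=$ <S>  input=p t v $  — expand <S> -> p <N> <L>
step 2: stack=$ <L> <N> p  input=p t v $  — match p
step 3: stack=$ <L> <N>  input=t v $  — expand <N> -> ε
step 4: stack=$ <L>  input=t v $  — expand <L> -> t <S>
step 5: stack=$ <S> t  input=t v $  — match t
step 6: stack=$ <S>  input=v $  — expand <S> -> v
step 7: stack=$ v  input=v $  — match v
Accept reached after 7 steps.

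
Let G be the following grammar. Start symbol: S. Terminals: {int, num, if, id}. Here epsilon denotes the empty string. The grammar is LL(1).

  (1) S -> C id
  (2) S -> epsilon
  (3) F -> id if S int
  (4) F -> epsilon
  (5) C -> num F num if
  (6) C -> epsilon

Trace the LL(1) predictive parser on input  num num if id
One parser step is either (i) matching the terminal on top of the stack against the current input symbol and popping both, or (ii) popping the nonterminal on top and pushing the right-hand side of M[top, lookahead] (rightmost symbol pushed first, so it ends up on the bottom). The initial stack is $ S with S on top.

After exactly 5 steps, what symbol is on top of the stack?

if

step 1: stack=$ S  input=num num if id $  — expand S -> C id
step 2: stack=$ id C  input=num num if id $  — expand C -> num F num if
step 3: stack=$ id if num F num  input=num num if id $  — match num
step 4: stack=$ id if num F  input=num if id $  — expand F -> epsilon
step 5: stack=$ id if num  input=num if id $  — match num
Stack after step 5: $ id if (top = if).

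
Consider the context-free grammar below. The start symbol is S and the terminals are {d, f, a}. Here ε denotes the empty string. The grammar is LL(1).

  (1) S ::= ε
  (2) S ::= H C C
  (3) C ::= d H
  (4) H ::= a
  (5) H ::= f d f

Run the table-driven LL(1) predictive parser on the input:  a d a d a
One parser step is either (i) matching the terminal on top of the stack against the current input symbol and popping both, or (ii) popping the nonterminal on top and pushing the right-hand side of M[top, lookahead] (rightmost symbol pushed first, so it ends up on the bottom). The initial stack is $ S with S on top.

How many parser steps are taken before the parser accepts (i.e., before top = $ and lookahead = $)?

11

      Stack    Input        Action
   1  $ S      a d a d a $  expand S ::= H C C
   2  $ C C H  a d a d a $  expand H ::= a
   3  $ C C a  a d a d a $  match a
   4  $ C C    d a d a $    expand C ::= d H
   5  $ C H d  d a d a $    match d
   6  $ C H    a d a $      expand H ::= a
   7  $ C a    a d a $      match a
   8  $ C      d a $        expand C ::= d H
   9  $ H d    d a $        match d
  10  $ H      a $          expand H ::= a
  11  $ a      a $          match a
Accept reached after 11 steps.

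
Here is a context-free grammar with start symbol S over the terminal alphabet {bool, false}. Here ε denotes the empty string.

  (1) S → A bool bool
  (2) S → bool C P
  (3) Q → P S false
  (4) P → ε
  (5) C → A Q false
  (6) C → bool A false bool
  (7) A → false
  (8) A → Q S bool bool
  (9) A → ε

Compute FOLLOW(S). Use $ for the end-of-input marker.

{$, bool, false}

FIRST(P) = {ε}
FIRST(S) = {bool, false}  (via A bool bool)
FIRST(Q) = {bool, false}  (via P S false)
FIRST(A) = {ε, bool, false}  (via Q S bool bool)
FIRST(C) = {bool, false}  (via A Q false)
FOLLOW(S) includes $ since S is the start symbol.
FOLLOW(S): in Q→P S false, S is followed by false with FIRST {false}; in A→Q S bool bool, S is followed by bool bool with FIRST {bool}. Thus FOLLOW(S) = {$, bool, false}.
FOLLOW(Q): in C→A Q false, Q is followed by false with FIRST {false}; in A→Q S bool bool, Q is followed by S bool bool with FIRST {bool, false}. Thus FOLLOW(Q) = {bool, false}.
FOLLOW(P): in S→bool C P, the suffix after P is empty, so FOLLOW(P) ⊇ FOLLOW(S) = {$, bool, false}; in Q→P S false, P is followed by S false with FIRST {bool, false}. Thus FOLLOW(P) = {$, bool, false}.
FOLLOW(C): in S→bool C P, C is followed by P with FIRST {ε}; in S→bool C P, the suffix after C is nullable, so FOLLOW(C) ⊇ FOLLOW(S) = {$, bool, false}. Thus FOLLOW(C) = {$, bool, false}.
FOLLOW(A): in S→A bool bool, A is followed by bool bool with FIRST {bool}; in C→A Q false, A is followed by Q false with FIRST {bool, false}; in C→bool A false bool, A is followed by false bool with FIRST {false}. Thus FOLLOW(A) = {bool, false}.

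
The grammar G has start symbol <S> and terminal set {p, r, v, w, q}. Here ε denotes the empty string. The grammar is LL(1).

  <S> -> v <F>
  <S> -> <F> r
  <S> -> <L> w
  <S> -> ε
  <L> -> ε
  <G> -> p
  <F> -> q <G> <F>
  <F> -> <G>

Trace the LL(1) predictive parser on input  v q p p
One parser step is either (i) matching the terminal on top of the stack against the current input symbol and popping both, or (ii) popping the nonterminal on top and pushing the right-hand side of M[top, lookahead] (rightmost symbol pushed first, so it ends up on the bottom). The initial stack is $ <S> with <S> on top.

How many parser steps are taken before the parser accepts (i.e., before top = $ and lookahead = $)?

     Stack        Input      Action
  1  $ <S>        v q p p $  expand <S> -> v <F>
  2  $ <F> v      v q p p $  match v
  3  $ <F>        q p p $    expand <F> -> q <G> <F>
  4  $ <F> <G> q  q p p $    match q
  5  $ <F> <G>    p p $      expand <G> -> p
  6  $ <F> p      p p $      match p
  7  $ <F>        p $        expand <F> -> <G>
  8  $ <G>        p $        expand <G> -> p
  9  $ p          p $        match p
Accept reached after 9 steps.

9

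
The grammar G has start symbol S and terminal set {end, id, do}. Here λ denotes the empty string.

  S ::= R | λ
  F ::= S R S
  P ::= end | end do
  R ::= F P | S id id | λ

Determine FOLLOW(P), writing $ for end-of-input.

FIRST(P) = {end}
FIRST(S) = {λ, end, id}  (via R)
FIRST(F) = {λ, end, id}  (via S R S)
FIRST(R) = {λ, end, id}  (via F P, S id id)
FOLLOW(S) includes $ since S is the start symbol.
FOLLOW(F): in R::=F P, F is followed by P with FIRST {end}. Thus FOLLOW(F) = {end}.
FOLLOW(S): in F::=S R S (occurrence 1), S is followed by R S with FIRST {λ, end, id}; in F::=S R S (occurrence 1), the suffix after S is nullable, so FOLLOW(S) ⊇ FOLLOW(F) = {end}; in F::=S R S (occurrence 2), the suffix after S is empty, so FOLLOW(S) ⊇ FOLLOW(F) = {end}; in R::=S id id, S is followed by id id with FIRST {id}. Thus FOLLOW(S) = {$, end, id}.
FOLLOW(R): in S::=R, the suffix after R is empty, so FOLLOW(R) ⊇ FOLLOW(S) = {$, end, id}; in F::=S R S, R is followed by S with FIRST {λ, end, id}; in F::=S R S, the suffix after R is nullable, so FOLLOW(R) ⊇ FOLLOW(F) = {end}. Thus FOLLOW(R) = {$, end, id}.
FOLLOW(P): in R::=F P, the suffix after P is empty, so FOLLOW(P) ⊇ FOLLOW(R) = {$, end, id}. Thus FOLLOW(P) = {$, end, id}.

{$, end, id}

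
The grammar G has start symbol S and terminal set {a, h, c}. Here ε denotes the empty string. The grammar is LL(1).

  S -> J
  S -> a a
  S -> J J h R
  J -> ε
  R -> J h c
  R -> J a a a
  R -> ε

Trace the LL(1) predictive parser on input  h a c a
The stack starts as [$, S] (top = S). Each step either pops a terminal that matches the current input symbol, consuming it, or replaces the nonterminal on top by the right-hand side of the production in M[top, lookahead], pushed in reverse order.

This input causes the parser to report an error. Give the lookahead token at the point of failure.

c

     Stack      Input      Action
  1  $ S        h a c a $  expand S -> J J h R
  2  $ R h J J  h a c a $  expand J -> ε
  3  $ R h J    h a c a $  expand J -> ε
  4  $ R h      h a c a $  match h
  5  $ R        a c a $    expand R -> J a a a
  6  $ a a a J  a c a $    expand J -> ε
  7  $ a a a    a c a $    match a
  8  $ a a      c a $      error: top is terminal a but lookahead is c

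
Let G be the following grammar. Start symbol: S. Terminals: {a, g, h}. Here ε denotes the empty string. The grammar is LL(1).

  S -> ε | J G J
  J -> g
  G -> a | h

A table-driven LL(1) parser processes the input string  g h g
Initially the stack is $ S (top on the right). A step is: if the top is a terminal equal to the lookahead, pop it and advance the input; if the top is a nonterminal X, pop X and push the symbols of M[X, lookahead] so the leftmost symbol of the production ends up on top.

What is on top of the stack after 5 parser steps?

     Stack    Input    Action
  1  $ S      g h g $  expand S -> J G J
  2  $ J G J  g h g $  expand J -> g
  3  $ J G g  g h g $  match g
  4  $ J G    h g $    expand G -> h
  5  $ J h    h g $    match h
Stack after step 5: $ J (top = J).

J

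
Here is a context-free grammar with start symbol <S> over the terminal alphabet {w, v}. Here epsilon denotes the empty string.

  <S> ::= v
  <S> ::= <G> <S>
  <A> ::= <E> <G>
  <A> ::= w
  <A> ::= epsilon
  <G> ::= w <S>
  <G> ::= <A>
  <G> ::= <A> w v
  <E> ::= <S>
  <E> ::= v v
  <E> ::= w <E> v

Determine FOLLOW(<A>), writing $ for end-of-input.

{v, w}

FIRST(<S>): from <S>::=v we get {v}; from <S>::=<G> <S> we get {v, w}. So FIRST(<S>) = {v, w}.
FIRST(<E>): from <E>::=<S> we get {v, w}; from <E>::=v v we get {v}; from <E>::=w <E> v we get {w}. So FIRST(<E>) = {v, w}.
FIRST(<A>): from <A>::=<E> <G> we get {v, w}; from <A>::=w we get {w}; from <A>::=epsilon we get {epsilon}. So FIRST(<A>) = {epsilon, v, w}.
FIRST(<G>): from <G>::=w <S> we get {w}; from <G>::=<A> we get {epsilon, v, w}; from <G>::=<A> w v we get {v, w}. So FIRST(<G>) = {epsilon, v, w}.
FOLLOW(<S>) includes $ since <S> is the start symbol.
FOLLOW(<S>): in <S>::=<G> <S>, the suffix after <S> is empty (adds nothing new); in <G>::=w <S>, the suffix after <S> is empty, so FOLLOW(<S>) ⊇ FOLLOW(<G>) = {v, w}; in <E>::=<S>, the suffix after <S> is empty, so FOLLOW(<S>) ⊇ FOLLOW(<E>) = {v, w}. Thus FOLLOW(<S>) = {$, v, w}.
FOLLOW(<A>): in <G>::=<A>, the suffix after <A> is empty, so FOLLOW(<A>) ⊇ FOLLOW(<G>) = {v, w}; in <G>::=<A> w v, <A> is followed by w v with FIRST {w}. Thus FOLLOW(<A>) = {v, w}.
FOLLOW(<G>): in <S>::=<G> <S>, <G> is followed by <S> with FIRST {v, w}; in <A>::=<E> <G>, the suffix after <G> is empty, so FOLLOW(<G>) ⊇ FOLLOW(<A>) = {v, w}. Thus FOLLOW(<G>) = {v, w}.
FOLLOW(<E>): in <A>::=<E> <G>, <E> is followed by <G> with FIRST {epsilon, v, w}; in <A>::=<E> <G>, the suffix after <E> is nullable, so FOLLOW(<E>) ⊇ FOLLOW(<A>) = {v, w}; in <E>::=w <E> v, <E> is followed by v with FIRST {v}. Thus FOLLOW(<E>) = {v, w}.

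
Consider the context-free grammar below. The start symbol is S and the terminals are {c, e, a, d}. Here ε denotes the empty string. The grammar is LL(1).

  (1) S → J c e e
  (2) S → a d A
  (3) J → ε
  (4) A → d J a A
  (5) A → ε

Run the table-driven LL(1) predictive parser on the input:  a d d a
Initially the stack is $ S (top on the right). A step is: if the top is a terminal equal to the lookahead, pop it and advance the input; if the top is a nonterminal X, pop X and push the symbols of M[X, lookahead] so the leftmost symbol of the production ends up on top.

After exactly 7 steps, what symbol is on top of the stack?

     Stack      Input      Action
  1  $ S        a d d a $  expand S → a d A
  2  $ A d a    a d d a $  match a
  3  $ A d      d d a $    match d
  4  $ A        d a $      expand A → d J a A
  5  $ A a J d  d a $      match d
  6  $ A a J    a $        expand J → ε
  7  $ A a      a $        match a
Stack after step 7: $ A (top = A).

A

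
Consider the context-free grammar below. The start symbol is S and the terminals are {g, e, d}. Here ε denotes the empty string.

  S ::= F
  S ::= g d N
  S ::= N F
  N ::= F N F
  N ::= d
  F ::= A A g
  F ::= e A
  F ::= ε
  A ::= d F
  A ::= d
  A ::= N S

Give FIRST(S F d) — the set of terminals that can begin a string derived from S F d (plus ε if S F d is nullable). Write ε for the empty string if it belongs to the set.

{d, e, g}

FIRST(S): from S::=F we get {ε, d, e}; from S::=g d N we get {g}; from S::=N F we get {d, e}. So FIRST(S) = {ε, d, e, g}.
FIRST(N): from N::=F N F we get {d, e}; from N::=d we get {d}. So FIRST(N) = {d, e}.
FIRST(A): from A::=d F we get {d}; from A::=d we get {d}; from A::=N S we get {d, e}. So FIRST(A) = {d, e}.
FIRST(F): from F::=A A g we get {d, e}; from F::=e A we get {e}; from F::=ε we get {ε}. So FIRST(F) = {ε, d, e}.
FIRST(S F d): take FIRST of each symbol in turn, carrying on past any symbol whose FIRST contains ε; result {d, e, g}.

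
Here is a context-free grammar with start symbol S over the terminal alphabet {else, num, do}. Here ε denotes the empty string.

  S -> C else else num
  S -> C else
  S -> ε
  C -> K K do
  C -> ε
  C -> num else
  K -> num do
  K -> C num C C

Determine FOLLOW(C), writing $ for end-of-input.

{do, else, num}

FIRST(S): from S->C else else num we get {else, num}; from S->C else we get {else, num}; from S->ε we get {ε}. So FIRST(S) = {ε, else, num}.
FIRST(C): from C->K K do we get {num}; from C->ε we get {ε}; from C->num else we get {num}. So FIRST(C) = {ε, num}.
FIRST(K): from K->num do we get {num}; from K->C num C C we get {num}. So FIRST(K) = {num}.
FOLLOW(S) includes $ since S is the start symbol.
FOLLOW(S): S appears on no right-hand side. Thus FOLLOW(S) = {$}.
FOLLOW(K): in C->K K do (occurrence 1), K is followed by K do with FIRST {num}; in C->K K do (occurrence 2), K is followed by do with FIRST {do}. Thus FOLLOW(K) = {do, num}.
FOLLOW(C): in S->C else else num, C is followed by else else num with FIRST {else}; in S->C else, C is followed by else with FIRST {else}; in K->C num C C (occurrence 1), C is followed by num C C with FIRST {num}; in K->C num C C (occurrence 2), C is followed by C with FIRST {ε, num}; in K->C num C C (occurrence 2), the suffix after C is nullable, so FOLLOW(C) ⊇ FOLLOW(K) = {do, num}; in K->C num C C (occurrence 3), the suffix after C is empty, so FOLLOW(C) ⊇ FOLLOW(K) = {do, num}. Thus FOLLOW(C) = {do, else, num}.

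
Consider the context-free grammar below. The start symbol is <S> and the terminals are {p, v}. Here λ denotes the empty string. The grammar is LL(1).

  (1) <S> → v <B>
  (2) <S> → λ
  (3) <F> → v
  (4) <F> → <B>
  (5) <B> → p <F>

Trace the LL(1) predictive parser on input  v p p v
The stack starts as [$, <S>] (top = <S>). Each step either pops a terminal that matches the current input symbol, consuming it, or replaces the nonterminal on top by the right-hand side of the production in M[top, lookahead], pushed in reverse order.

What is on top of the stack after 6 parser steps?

p

     Stack    Input      Action
  1  $ <S>    v p p v $  expand <S> → v <B>
  2  $ <B> v  v p p v $  match v
  3  $ <B>    p p v $    expand <B> → p <F>
  4  $ <F> p  p p v $    match p
  5  $ <F>    p v $      expand <F> → <B>
  6  $ <B>    p v $      expand <B> → p <F>
Stack after step 6: $ <F> p (top = p).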